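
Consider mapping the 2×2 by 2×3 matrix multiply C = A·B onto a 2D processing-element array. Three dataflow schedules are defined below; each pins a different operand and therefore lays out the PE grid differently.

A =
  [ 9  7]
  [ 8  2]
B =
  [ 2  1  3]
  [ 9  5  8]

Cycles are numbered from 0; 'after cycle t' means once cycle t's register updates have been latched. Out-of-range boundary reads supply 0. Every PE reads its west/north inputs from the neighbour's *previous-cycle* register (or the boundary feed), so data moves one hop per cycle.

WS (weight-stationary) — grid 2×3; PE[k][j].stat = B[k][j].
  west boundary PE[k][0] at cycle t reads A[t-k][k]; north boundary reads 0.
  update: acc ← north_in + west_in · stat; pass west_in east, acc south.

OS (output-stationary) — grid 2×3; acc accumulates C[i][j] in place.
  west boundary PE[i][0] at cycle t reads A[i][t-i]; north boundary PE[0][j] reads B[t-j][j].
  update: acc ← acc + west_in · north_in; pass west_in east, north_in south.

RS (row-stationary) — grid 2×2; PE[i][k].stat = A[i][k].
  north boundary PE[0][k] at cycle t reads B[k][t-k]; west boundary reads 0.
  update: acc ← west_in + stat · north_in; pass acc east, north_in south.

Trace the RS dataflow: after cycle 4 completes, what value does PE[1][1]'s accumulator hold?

PE[1][1].acc = 40

RS 2×2: PE[1][1] cycle-by-cycle (with neighbour feeds):
  @0  [0,1]  acc 0  |  →0  ↓0
  @0  [1,0]  acc 0  |  →0  ↓0
  @0  [1,1]  acc 0  |  →0  ↓0
  @1  [0,1]  acc 81  |  →81  ↓9
  @1  [1,0]  acc 16  |  →16  ↓2
  @1  [1,1]  acc 0  |  →0  ↓0
  @2  [0,1]  acc 44  |  →44  ↓5
  @2  [1,0]  acc 8  |  →8  ↓1
  @2  [1,1]  acc 34  |  →34  ↓9
  @3  [0,1]  acc 83  |  →83  ↓8
  @3  [1,0]  acc 24  |  →24  ↓3
  @3  [1,1]  acc 18  |  →18  ↓5
  @4  [0,1]  acc 0  |  →0  ↓0
  @4  [1,0]  acc 0  |  →0  ↓0
  @4  [1,1]  acc 40  |  →40  ↓8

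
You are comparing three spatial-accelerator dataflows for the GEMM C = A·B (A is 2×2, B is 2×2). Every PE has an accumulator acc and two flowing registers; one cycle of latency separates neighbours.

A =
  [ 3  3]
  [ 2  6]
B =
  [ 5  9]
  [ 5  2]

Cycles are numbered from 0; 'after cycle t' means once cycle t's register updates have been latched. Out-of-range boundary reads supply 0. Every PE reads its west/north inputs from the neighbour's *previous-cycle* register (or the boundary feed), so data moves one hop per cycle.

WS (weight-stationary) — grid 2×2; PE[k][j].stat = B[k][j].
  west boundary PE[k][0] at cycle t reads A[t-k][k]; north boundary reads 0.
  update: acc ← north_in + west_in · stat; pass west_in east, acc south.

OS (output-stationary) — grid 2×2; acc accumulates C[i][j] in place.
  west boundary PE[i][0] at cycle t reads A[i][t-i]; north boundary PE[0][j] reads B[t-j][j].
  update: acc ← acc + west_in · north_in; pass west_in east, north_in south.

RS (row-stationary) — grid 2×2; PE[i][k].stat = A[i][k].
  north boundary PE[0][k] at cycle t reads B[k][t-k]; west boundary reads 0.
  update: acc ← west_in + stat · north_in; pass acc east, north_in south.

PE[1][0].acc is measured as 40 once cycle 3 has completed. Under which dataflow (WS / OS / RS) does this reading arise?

dataflow = OS

Under WS (2×2), PE[1][0]:
  c0 r1c0: 0 / 0 / 0
  c1 r1c0: 30 / 3 / 30
  c2 r1c0: 40 / 6 / 40
  c3 r1c0: 0 / 0 / 0
Under OS (2×2), PE[1][0]:
  c0 r1c0: 0 / 0 / 0
  c1 r1c0: 10 / 2 / 5
  c2 r1c0: 40 / 6 / 5
  c3 r1c0: 40 / 0 / 0
Under RS (2×2), PE[1][0]:
  c0 r1c0: 0 / 0 / 0
  c1 r1c0: 10 / 10 / 5
  c2 r1c0: 18 / 18 / 9
  c3 r1c0: 0 / 0 / 0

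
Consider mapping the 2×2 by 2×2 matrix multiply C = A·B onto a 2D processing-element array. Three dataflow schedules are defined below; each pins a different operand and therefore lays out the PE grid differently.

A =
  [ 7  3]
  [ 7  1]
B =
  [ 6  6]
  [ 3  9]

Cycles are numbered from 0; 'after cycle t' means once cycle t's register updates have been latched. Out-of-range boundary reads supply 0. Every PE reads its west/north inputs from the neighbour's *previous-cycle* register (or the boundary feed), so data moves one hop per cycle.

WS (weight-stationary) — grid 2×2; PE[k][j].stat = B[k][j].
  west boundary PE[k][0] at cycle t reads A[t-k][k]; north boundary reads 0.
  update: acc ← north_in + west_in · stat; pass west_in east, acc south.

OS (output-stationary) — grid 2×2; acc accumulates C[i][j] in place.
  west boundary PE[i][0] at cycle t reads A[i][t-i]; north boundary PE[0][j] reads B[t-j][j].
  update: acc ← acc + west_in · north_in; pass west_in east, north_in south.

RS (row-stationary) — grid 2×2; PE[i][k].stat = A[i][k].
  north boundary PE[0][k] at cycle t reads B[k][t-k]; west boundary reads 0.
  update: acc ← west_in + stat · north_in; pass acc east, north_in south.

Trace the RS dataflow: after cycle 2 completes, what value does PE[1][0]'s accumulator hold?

RS (2×2). Following PE[1][0] plus its west/north inputs:
  c0 r0c0: 42 / 42 / 6
  c0 r1c0: 0 / 0 / 0
  c1 r0c0: 42 / 42 / 6
  c1 r1c0: 42 / 42 / 6
  c2 r0c0: 0 / 0 / 0
  c2 r1c0: 42 / 42 / 6

PE[1][0].acc = 42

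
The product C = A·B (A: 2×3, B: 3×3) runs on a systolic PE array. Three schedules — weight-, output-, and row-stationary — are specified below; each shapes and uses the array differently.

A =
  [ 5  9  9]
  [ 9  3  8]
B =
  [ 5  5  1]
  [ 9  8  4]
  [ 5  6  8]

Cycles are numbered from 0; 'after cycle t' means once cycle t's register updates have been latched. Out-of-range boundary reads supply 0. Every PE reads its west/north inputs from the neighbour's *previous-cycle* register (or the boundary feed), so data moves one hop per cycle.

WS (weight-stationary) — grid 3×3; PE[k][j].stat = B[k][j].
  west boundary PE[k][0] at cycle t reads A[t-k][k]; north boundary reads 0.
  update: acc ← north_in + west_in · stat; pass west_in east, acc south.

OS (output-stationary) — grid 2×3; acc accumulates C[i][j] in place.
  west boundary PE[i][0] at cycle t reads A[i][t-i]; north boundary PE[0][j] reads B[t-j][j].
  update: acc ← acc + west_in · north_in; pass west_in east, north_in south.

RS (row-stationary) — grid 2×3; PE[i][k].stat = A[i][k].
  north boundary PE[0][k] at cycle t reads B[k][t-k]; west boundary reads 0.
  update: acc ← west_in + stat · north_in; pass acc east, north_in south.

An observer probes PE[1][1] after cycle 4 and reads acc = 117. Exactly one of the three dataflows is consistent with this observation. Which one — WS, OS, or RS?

dataflow = OS

— WS: 3×3; PE[1][1] trace:
  @0  [1,1]  acc 0  |  →0  ↓0
  @1  [1,1]  acc 0  |  →0  ↓0
  @2  [1,1]  acc 97  |  →9  ↓97
  @3  [1,1]  acc 69  |  →3  ↓69
  @4  [1,1]  acc 0  |  →0  ↓0
— OS: 2×3; PE[1][1] trace:
  @0  [1,1]  acc 0  |  →0  ↓0
  @1  [1,1]  acc 0  |  →0  ↓0
  @2  [1,1]  acc 45  |  →9  ↓5
  @3  [1,1]  acc 69  |  →3  ↓8
  @4  [1,1]  acc 117  |  →8  ↓6
— RS: 2×3; PE[1][1] trace:
  @0  [1,1]  acc 0  |  →0  ↓0
  @1  [1,1]  acc 0  |  →0  ↓0
  @2  [1,1]  acc 72  |  →72  ↓9
  @3  [1,1]  acc 69  |  →69  ↓8
  @4  [1,1]  acc 21  |  →21  ↓4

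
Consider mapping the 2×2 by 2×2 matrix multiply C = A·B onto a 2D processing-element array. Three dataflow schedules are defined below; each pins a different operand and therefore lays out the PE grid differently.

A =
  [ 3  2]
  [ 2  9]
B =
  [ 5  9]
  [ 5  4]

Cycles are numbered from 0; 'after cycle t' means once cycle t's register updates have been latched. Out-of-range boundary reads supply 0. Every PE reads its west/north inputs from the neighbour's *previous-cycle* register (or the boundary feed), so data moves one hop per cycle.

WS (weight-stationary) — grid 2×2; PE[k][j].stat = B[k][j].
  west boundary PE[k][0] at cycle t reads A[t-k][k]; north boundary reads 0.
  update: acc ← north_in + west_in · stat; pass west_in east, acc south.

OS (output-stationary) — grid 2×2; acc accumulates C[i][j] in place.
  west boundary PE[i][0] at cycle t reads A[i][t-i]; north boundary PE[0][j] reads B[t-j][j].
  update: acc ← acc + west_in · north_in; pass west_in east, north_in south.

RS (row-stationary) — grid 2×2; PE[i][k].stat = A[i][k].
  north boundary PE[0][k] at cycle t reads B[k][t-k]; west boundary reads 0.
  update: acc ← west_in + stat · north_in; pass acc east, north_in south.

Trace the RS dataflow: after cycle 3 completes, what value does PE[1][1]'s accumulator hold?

PE[1][1].acc = 54

RS on a 2×2 grid — tracing PE[1][1] and its feeders:
  c0 r0c1: 0 / 0 / 0
  c0 r1c0: 0 / 0 / 0
  c0 r1c1: 0 / 0 / 0
  c1 r0c1: 25 / 25 / 5
  c1 r1c0: 10 / 10 / 5
  c1 r1c1: 0 / 0 / 0
  c2 r0c1: 35 / 35 / 4
  c2 r1c0: 18 / 18 / 9
  c2 r1c1: 55 / 55 / 5
  c3 r0c1: 0 / 0 / 0
  c3 r1c0: 0 / 0 / 0
  c3 r1c1: 54 / 54 / 4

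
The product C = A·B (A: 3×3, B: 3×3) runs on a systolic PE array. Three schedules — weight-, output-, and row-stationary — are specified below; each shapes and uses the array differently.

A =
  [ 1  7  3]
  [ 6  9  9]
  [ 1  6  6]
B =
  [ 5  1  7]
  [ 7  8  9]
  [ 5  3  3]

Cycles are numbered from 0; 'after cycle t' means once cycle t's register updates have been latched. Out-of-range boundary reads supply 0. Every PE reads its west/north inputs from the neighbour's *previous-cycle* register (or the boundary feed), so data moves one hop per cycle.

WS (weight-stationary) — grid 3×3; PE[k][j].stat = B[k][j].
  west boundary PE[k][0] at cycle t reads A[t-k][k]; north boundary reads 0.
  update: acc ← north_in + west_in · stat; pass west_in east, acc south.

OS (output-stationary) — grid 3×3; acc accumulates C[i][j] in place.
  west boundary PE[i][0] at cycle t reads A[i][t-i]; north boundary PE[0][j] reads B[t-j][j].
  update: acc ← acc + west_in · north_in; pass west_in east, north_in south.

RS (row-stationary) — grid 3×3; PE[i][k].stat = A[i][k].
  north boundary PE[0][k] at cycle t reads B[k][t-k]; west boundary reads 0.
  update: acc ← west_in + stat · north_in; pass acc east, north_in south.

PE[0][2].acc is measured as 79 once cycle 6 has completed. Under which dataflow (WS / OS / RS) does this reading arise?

dataflow = OS

WS (3×3 grid), PE[0][2]:
  cycle 0: PE[0][2] → acc 0, east 0, south 0
  cycle 1: PE[0][2] → acc 0, east 0, south 0
  cycle 2: PE[0][2] → acc 7, east 1, south 7
  cycle 3: PE[0][2] → acc 42, east 6, south 42
  cycle 4: PE[0][2] → acc 7, east 1, south 7
  cycle 5: PE[0][2] → acc 0, east 0, south 0
  cycle 6: PE[0][2] → acc 0, east 0, south 0
OS (3×3 grid), PE[0][2]:
  cycle 0: PE[0][2] → acc 0, east 0, south 0
  cycle 1: PE[0][2] → acc 0, east 0, south 0
  cycle 2: PE[0][2] → acc 7, east 1, south 7
  cycle 3: PE[0][2] → acc 70, east 7, south 9
  cycle 4: PE[0][2] → acc 79, east 3, south 3
  cycle 5: PE[0][2] → acc 79, east 0, south 0
  cycle 6: PE[0][2] → acc 79, east 0, south 0
RS (3×3 grid), PE[0][2]:
  cycle 0: PE[0][2] → acc 0, east 0, south 0
  cycle 1: PE[0][2] → acc 0, east 0, south 0
  cycle 2: PE[0][2] → acc 69, east 69, south 5
  cycle 3: PE[0][2] → acc 66, east 66, south 3
  cycle 4: PE[0][2] → acc 79, east 79, south 3
  cycle 5: PE[0][2] → acc 0, east 0, south 0
  cycle 6: PE[0][2] → acc 0, east 0, south 0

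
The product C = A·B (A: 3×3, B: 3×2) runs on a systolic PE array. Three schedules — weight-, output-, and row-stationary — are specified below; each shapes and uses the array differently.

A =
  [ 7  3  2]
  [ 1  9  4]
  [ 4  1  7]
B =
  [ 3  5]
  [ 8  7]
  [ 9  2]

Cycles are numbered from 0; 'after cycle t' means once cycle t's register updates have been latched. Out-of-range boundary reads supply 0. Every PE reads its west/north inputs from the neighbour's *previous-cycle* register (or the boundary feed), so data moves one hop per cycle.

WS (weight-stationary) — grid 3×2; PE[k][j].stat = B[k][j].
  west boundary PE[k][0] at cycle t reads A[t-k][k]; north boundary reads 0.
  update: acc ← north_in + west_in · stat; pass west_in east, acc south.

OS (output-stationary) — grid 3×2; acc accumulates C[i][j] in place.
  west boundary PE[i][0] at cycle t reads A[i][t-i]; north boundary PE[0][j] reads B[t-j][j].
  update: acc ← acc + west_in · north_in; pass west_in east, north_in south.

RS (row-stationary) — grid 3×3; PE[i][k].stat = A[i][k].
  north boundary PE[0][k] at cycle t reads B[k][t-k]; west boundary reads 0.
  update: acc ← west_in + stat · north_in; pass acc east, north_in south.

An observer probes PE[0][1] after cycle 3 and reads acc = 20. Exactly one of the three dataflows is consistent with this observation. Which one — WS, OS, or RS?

dataflow = WS

WS [3×2] PE[0][1] across cycles:
  c0 r0c1: 0 / 0 / 0
  c1 r0c1: 35 / 7 / 35
  c2 r0c1: 5 / 1 / 5
  c3 r0c1: 20 / 4 / 20
OS [3×2] PE[0][1] across cycles:
  c0 r0c1: 0 / 0 / 0
  c1 r0c1: 35 / 7 / 5
  c2 r0c1: 56 / 3 / 7
  c3 r0c1: 60 / 2 / 2
RS [3×3] PE[0][1] across cycles:
  c0 r0c1: 0 / 0 / 0
  c1 r0c1: 45 / 45 / 8
  c2 r0c1: 56 / 56 / 7
  c3 r0c1: 0 / 0 / 0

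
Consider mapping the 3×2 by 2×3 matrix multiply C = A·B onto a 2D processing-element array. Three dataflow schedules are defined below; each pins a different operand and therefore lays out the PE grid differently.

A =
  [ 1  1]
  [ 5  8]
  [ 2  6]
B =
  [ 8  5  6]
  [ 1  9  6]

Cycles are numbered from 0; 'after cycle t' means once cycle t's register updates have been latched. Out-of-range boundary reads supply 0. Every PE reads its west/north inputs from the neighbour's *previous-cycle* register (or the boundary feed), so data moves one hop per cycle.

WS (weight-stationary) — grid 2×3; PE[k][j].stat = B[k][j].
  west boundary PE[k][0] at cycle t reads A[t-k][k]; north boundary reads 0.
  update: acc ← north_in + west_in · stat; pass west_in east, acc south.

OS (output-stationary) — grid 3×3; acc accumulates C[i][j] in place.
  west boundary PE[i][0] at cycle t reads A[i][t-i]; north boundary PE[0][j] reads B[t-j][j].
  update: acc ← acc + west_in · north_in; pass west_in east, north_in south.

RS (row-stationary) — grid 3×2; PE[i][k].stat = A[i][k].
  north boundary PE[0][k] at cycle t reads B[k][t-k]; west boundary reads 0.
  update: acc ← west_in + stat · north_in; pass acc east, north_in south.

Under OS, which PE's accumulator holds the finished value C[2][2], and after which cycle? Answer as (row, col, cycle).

OS — PE[2][2] is where C[2][2] collects:
  @0  [2,2]  acc 0  |  →0  ↓0
  @1  [2,2]  acc 0  |  →0  ↓0
  @2  [2,2]  acc 0  |  →0  ↓0
  @3  [2,2]  acc 0  |  →0  ↓0
  @4  [2,2]  acc 12  |  →2  ↓6
  @5  [2,2]  acc 48  |  →6  ↓6

(row, col, cycle) = (2, 2, 5)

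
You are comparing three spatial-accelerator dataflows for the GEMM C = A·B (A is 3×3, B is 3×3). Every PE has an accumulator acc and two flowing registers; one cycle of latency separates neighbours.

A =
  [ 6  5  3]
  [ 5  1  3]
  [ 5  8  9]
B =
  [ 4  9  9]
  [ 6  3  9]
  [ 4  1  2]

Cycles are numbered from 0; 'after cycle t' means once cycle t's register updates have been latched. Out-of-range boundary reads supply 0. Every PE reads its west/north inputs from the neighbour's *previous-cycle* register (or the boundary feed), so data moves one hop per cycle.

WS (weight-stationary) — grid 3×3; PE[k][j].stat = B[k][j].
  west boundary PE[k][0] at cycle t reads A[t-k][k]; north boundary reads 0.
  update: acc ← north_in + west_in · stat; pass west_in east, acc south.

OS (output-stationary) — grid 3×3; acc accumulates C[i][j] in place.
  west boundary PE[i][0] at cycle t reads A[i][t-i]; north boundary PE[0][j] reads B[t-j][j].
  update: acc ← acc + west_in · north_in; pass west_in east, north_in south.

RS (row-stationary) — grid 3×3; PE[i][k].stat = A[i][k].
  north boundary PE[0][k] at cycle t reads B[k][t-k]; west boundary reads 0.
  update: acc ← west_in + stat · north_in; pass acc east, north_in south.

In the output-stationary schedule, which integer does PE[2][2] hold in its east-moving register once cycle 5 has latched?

register = 8

OS (3×3). Following PE[2][2] plus its west/north inputs:
  step 0 · PE1,2: acc=0; fwd→0 fwd↓0
  step 0 · PE2,1: acc=0; fwd→0 fwd↓0
  step 0 · PE2,2: acc=0; fwd→0 fwd↓0
  step 1 · PE1,2: acc=0; fwd→0 fwd↓0
  step 1 · PE2,1: acc=0; fwd→0 fwd↓0
  step 1 · PE2,2: acc=0; fwd→0 fwd↓0
  step 2 · PE1,2: acc=0; fwd→0 fwd↓0
  step 2 · PE2,1: acc=0; fwd→0 fwd↓0
  step 2 · PE2,2: acc=0; fwd→0 fwd↓0
  step 3 · PE1,2: acc=45; fwd→5 fwd↓9
  step 3 · PE2,1: acc=45; fwd→5 fwd↓9
  step 3 · PE2,2: acc=0; fwd→0 fwd↓0
  step 4 · PE1,2: acc=54; fwd→1 fwd↓9
  step 4 · PE2,1: acc=69; fwd→8 fwd↓3
  step 4 · PE2,2: acc=45; fwd→5 fwd↓9
  step 5 · PE1,2: acc=60; fwd→3 fwd↓2
  step 5 · PE2,1: acc=78; fwd→9 fwd↓1
  step 5 · PE2,2: acc=117; fwd→8 fwd↓9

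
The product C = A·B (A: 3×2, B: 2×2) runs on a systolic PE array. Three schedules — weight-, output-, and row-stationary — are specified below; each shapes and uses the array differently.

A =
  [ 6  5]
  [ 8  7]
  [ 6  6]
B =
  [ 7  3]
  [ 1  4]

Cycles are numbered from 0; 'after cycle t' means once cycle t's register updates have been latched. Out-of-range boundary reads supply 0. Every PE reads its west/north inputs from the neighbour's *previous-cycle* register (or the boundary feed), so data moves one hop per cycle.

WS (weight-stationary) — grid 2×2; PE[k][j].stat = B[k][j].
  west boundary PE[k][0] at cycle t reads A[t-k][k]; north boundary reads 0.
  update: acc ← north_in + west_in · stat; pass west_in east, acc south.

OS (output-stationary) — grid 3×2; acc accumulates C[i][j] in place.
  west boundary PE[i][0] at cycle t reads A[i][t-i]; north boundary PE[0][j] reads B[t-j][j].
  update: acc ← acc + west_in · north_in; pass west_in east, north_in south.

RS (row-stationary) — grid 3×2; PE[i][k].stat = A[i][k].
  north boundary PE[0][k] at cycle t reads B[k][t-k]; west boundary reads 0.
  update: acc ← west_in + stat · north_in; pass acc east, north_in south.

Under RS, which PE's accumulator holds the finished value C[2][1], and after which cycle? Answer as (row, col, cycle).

RS — PE[2][1] is where C[2][1] collects:
  0: (2,1).acc=0  regs=<0,0>
  1: (2,1).acc=0  regs=<0,0>
  2: (2,1).acc=0  regs=<0,0>
  3: (2,1).acc=48  regs=<48,1>
  4: (2,1).acc=42  regs=<42,4>

(row, col, cycle) = (2, 1, 4)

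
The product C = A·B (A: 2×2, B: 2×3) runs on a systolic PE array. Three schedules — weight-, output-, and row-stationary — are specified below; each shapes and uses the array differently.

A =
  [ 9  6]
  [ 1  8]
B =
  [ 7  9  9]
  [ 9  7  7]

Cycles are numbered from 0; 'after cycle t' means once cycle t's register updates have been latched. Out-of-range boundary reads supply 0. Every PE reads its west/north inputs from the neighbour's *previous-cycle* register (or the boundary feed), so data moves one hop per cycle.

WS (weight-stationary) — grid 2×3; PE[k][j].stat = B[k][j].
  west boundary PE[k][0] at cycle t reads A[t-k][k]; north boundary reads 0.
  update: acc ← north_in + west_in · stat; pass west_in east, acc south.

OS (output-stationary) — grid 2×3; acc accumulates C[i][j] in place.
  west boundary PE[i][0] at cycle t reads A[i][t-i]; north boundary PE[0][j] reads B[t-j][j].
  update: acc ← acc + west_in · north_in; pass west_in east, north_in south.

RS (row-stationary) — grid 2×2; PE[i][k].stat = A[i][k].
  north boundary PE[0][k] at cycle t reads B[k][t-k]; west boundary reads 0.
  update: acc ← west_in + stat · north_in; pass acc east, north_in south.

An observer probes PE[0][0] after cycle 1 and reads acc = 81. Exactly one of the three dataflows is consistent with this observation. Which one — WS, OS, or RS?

Under WS (2×3), PE[0][0]:
  cycle 0: PE[0][0] → acc 63, east 9, south 63
  cycle 1: PE[0][0] → acc 7, east 1, south 7
Under OS (2×3), PE[0][0]:
  cycle 0: PE[0][0] → acc 63, east 9, south 7
  cycle 1: PE[0][0] → acc 117, east 6, south 9
Under RS (2×2), PE[0][0]:
  cycle 0: PE[0][0] → acc 63, east 63, south 7
  cycle 1: PE[0][0] → acc 81, east 81, south 9

dataflow = RS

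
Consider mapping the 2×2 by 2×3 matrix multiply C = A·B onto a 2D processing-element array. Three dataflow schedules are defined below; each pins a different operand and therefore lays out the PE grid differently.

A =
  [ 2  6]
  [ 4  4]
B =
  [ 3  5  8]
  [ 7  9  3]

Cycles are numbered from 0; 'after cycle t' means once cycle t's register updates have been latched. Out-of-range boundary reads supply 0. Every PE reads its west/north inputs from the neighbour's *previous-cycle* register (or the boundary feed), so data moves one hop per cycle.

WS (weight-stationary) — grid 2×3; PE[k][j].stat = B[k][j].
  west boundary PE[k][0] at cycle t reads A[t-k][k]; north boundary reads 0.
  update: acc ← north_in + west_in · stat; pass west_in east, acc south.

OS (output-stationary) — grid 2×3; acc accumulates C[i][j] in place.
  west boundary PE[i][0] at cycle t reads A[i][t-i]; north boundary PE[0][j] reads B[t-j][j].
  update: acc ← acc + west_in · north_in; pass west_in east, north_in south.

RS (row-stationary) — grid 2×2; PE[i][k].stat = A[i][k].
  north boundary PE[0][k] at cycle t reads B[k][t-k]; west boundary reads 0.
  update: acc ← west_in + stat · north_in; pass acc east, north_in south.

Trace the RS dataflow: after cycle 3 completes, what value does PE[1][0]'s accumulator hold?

RS (2×2). Following PE[1][0] plus its west/north inputs:
  after 0 — PE[0][0] acc=6, pass-E 6, pass-S 3
  after 0 — PE[1][0] acc=0, pass-E 0, pass-S 0
  after 1 — PE[0][0] acc=10, pass-E 10, pass-S 5
  after 1 — PE[1][0] acc=12, pass-E 12, pass-S 3
  after 2 — PE[0][0] acc=16, pass-E 16, pass-S 8
  after 2 — PE[1][0] acc=20, pass-E 20, pass-S 5
  after 3 — PE[0][0] acc=0, pass-E 0, pass-S 0
  after 3 — PE[1][0] acc=32, pass-E 32, pass-S 8

PE[1][0].acc = 32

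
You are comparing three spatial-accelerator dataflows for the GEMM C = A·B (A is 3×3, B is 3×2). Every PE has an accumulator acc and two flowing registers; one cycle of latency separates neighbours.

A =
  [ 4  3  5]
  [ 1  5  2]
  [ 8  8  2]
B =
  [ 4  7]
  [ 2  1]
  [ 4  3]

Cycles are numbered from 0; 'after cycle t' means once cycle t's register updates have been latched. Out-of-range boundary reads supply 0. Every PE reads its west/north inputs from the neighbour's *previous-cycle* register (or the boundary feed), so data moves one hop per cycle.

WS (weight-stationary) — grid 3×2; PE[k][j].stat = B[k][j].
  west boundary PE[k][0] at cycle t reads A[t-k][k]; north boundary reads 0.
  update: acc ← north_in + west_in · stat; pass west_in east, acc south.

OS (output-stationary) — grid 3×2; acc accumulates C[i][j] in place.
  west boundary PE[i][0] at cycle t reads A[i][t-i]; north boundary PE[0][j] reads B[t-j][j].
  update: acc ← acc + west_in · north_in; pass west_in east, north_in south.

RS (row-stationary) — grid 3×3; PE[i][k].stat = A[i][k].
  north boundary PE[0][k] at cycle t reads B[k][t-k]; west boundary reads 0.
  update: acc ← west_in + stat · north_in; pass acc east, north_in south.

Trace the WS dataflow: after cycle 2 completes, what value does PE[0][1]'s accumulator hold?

PE[0][1].acc = 7

WS on a 3×2 grid — tracing PE[0][1] and its feeders:
  cycle 0: PE[0][0] → acc 16, east 4, south 16
  cycle 0: PE[0][1] → acc 0, east 0, south 0
  cycle 1: PE[0][0] → acc 4, east 1, south 4
  cycle 1: PE[0][1] → acc 28, east 4, south 28
  cycle 2: PE[0][0] → acc 32, east 8, south 32
  cycle 2: PE[0][1] → acc 7, east 1, south 7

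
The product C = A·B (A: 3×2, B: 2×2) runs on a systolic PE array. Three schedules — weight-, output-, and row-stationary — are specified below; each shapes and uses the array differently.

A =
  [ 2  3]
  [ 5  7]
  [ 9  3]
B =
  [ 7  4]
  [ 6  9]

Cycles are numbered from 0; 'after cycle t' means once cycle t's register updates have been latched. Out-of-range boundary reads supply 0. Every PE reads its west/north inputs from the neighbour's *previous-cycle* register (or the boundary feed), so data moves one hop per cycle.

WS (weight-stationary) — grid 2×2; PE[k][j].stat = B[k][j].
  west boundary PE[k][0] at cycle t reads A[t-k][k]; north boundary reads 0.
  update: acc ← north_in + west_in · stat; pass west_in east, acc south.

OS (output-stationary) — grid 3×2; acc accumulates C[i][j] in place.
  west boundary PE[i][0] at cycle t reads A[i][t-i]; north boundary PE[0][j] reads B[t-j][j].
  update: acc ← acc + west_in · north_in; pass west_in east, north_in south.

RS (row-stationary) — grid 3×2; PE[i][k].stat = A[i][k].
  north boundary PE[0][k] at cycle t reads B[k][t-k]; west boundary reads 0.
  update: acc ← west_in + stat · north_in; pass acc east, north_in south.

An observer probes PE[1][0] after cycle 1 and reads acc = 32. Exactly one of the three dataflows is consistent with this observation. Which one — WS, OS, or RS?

WS (2×2 grid), PE[1][0]:
  t=0 PE[1][0]: acc=0 h=0 v=0
  t=1 PE[1][0]: acc=32 h=3 v=32
OS (3×2 grid), PE[1][0]:
  t=0 PE[1][0]: acc=0 h=0 v=0
  t=1 PE[1][0]: acc=35 h=5 v=7
RS (3×2 grid), PE[1][0]:
  t=0 PE[1][0]: acc=0 h=0 v=0
  t=1 PE[1][0]: acc=35 h=35 v=7

dataflow = WS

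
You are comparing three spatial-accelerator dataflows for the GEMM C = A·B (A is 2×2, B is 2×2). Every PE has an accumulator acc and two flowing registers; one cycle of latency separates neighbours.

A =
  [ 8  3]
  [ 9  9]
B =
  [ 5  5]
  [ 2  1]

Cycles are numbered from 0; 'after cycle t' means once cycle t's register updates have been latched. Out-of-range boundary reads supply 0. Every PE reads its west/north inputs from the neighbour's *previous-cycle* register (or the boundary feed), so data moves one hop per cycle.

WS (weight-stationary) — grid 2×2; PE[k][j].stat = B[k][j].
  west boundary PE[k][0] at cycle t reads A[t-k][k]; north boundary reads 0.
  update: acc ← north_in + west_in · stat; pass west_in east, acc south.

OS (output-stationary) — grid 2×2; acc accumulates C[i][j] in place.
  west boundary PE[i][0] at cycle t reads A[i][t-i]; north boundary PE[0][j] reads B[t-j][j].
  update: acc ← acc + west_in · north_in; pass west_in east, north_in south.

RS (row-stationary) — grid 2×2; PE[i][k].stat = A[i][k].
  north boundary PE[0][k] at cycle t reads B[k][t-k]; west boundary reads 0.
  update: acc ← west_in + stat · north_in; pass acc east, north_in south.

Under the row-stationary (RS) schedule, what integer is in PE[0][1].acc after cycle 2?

RS 2×2: PE[0][1] cycle-by-cycle (with neighbour feeds):
  step 0 · PE0,0: acc=40; fwd→40 fwd↓5
  step 0 · PE0,1: acc=0; fwd→0 fwd↓0
  step 1 · PE0,0: acc=40; fwd→40 fwd↓5
  step 1 · PE0,1: acc=46; fwd→46 fwd↓2
  step 2 · PE0,0: acc=0; fwd→0 fwd↓0
  step 2 · PE0,1: acc=43; fwd→43 fwd↓1

PE[0][1].acc = 43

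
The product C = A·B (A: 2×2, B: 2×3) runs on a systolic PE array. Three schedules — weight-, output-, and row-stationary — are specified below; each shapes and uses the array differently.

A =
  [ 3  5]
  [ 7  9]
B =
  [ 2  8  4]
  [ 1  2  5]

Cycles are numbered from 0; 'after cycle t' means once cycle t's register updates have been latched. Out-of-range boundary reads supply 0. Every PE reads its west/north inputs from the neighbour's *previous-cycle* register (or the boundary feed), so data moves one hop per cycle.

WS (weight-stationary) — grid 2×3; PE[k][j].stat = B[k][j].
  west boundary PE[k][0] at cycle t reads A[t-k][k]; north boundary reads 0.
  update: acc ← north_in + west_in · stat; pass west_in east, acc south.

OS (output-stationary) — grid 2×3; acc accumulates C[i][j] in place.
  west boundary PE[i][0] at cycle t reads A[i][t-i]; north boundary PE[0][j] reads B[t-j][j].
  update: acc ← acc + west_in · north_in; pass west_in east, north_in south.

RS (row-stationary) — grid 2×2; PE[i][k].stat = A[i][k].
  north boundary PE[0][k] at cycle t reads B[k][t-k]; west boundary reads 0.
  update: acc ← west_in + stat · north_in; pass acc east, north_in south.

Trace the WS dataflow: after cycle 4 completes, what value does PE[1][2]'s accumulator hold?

PE[1][2].acc = 73

Tracing WS — 2×3 array, target PE[1][2]:
  [0] (0,2) acc=0 (h:0 v:0)
  [0] (1,1) acc=0 (h:0 v:0)
  [0] (1,2) acc=0 (h:0 v:0)
  [1] (0,2) acc=0 (h:0 v:0)
  [1] (1,1) acc=0 (h:0 v:0)
  [1] (1,2) acc=0 (h:0 v:0)
  [2] (0,2) acc=12 (h:3 v:12)
  [2] (1,1) acc=34 (h:5 v:34)
  [2] (1,2) acc=0 (h:0 v:0)
  [3] (0,2) acc=28 (h:7 v:28)
  [3] (1,1) acc=74 (h:9 v:74)
  [3] (1,2) acc=37 (h:5 v:37)
  [4] (0,2) acc=0 (h:0 v:0)
  [4] (1,1) acc=0 (h:0 v:0)
  [4] (1,2) acc=73 (h:9 v:73)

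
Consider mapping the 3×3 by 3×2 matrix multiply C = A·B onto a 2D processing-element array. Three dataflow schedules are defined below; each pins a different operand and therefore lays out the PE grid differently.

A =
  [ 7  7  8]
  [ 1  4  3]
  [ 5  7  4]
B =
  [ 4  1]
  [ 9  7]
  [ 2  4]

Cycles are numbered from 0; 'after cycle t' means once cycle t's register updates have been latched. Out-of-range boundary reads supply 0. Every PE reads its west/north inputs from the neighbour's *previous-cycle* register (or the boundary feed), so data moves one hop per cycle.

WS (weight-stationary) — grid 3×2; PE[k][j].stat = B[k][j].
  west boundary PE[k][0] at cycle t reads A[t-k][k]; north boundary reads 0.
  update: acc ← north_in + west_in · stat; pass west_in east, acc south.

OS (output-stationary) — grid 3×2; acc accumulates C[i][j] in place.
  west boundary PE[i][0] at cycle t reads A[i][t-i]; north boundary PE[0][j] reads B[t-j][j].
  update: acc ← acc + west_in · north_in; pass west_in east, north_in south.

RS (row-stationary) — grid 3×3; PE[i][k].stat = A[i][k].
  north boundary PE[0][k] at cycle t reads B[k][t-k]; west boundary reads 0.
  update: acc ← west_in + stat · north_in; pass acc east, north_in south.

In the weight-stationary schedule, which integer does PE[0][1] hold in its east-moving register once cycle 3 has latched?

WS 3×2: PE[0][1] cycle-by-cycle (with neighbour feeds):
  after 0 — PE[0][0] acc=28, pass-E 7, pass-S 28
  after 0 — PE[0][1] acc=0, pass-E 0, pass-S 0
  after 1 — PE[0][0] acc=4, pass-E 1, pass-S 4
  after 1 — PE[0][1] acc=7, pass-E 7, pass-S 7
  after 2 — PE[0][0] acc=20, pass-E 5, pass-S 20
  after 2 — PE[0][1] acc=1, pass-E 1, pass-S 1
  after 3 — PE[0][0] acc=0, pass-E 0, pass-S 0
  after 3 — PE[0][1] acc=5, pass-E 5, pass-S 5

register = 5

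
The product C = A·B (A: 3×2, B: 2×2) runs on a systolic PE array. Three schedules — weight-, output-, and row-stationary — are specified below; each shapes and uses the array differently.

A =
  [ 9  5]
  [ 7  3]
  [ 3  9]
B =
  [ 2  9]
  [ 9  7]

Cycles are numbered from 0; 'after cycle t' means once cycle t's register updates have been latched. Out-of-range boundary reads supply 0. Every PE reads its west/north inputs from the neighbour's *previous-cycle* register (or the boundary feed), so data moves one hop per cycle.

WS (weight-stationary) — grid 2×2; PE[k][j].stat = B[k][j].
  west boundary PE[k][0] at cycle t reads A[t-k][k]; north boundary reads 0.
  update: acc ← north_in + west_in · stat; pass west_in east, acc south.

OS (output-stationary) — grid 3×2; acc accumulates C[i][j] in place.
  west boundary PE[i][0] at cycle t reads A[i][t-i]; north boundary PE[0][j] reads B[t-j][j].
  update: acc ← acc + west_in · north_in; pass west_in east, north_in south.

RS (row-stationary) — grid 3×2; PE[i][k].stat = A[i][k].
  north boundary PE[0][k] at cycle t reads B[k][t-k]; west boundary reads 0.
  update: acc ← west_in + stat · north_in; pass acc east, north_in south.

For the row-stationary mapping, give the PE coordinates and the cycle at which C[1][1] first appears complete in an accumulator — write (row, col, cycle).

Under RS, C[1][1] lands at PE[1][1]:
  @0  [1,1]  acc 0  |  →0  ↓0
  @1  [1,1]  acc 0  |  →0  ↓0
  @2  [1,1]  acc 41  |  →41  ↓9
  @3  [1,1]  acc 84  |  →84  ↓7

(row, col, cycle) = (1, 1, 3)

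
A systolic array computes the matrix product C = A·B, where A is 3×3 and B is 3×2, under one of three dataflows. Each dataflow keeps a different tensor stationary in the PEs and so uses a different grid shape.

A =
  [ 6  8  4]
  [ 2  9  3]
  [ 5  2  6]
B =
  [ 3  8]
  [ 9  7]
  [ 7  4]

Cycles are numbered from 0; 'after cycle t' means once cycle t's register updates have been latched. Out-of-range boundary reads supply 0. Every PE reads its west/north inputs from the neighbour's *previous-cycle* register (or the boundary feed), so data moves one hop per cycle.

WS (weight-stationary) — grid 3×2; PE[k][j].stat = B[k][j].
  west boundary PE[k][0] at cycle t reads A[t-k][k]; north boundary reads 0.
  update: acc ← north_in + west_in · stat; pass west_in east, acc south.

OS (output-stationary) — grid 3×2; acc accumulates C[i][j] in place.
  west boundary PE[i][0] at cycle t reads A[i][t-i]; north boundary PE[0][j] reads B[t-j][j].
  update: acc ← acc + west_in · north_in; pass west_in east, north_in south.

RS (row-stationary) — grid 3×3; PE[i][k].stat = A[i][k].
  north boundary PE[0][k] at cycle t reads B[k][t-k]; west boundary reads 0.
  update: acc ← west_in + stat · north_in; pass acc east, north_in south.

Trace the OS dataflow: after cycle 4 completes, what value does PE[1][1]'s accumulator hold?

OS 3×2: PE[1][1] cycle-by-cycle (with neighbour feeds):
  0: (0,1).acc=0  regs=<0,0>
  0: (1,0).acc=0  regs=<0,0>
  0: (1,1).acc=0  regs=<0,0>
  1: (0,1).acc=48  regs=<6,8>
  1: (1,0).acc=6  regs=<2,3>
  1: (1,1).acc=0  regs=<0,0>
  2: (0,1).acc=104  regs=<8,7>
  2: (1,0).acc=87  regs=<9,9>
  2: (1,1).acc=16  regs=<2,8>
  3: (0,1).acc=120  regs=<4,4>
  3: (1,0).acc=108  regs=<3,7>
  3: (1,1).acc=79  regs=<9,7>
  4: (0,1).acc=120  regs=<0,0>
  4: (1,0).acc=108  regs=<0,0>
  4: (1,1).acc=91  regs=<3,4>

PE[1][1].acc = 91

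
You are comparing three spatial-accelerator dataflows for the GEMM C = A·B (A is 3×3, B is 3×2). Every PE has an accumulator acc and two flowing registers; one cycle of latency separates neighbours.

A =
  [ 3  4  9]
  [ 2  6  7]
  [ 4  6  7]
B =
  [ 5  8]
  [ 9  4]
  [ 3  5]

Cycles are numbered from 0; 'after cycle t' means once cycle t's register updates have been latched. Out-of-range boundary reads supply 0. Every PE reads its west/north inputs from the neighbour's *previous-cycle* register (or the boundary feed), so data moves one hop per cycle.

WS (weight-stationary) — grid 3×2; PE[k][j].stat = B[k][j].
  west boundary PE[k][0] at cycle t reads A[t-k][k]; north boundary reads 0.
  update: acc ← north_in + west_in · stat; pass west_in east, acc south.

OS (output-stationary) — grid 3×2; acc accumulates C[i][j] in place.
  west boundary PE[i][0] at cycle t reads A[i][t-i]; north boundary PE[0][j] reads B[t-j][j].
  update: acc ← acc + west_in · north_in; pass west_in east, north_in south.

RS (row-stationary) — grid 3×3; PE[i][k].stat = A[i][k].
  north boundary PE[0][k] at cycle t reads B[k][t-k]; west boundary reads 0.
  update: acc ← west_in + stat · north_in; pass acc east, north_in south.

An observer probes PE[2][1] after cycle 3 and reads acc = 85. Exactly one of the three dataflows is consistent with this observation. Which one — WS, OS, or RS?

dataflow = WS

WS (3×2 grid), PE[2][1]:
  c0 r2c1: 0 / 0 / 0
  c1 r2c1: 0 / 0 / 0
  c2 r2c1: 0 / 0 / 0
  c3 r2c1: 85 / 9 / 85
OS (3×2 grid), PE[2][1]:
  c0 r2c1: 0 / 0 / 0
  c1 r2c1: 0 / 0 / 0
  c2 r2c1: 0 / 0 / 0
  c3 r2c1: 32 / 4 / 8
RS (3×3 grid), PE[2][1]:
  c0 r2c1: 0 / 0 / 0
  c1 r2c1: 0 / 0 / 0
  c2 r2c1: 0 / 0 / 0
  c3 r2c1: 74 / 74 / 9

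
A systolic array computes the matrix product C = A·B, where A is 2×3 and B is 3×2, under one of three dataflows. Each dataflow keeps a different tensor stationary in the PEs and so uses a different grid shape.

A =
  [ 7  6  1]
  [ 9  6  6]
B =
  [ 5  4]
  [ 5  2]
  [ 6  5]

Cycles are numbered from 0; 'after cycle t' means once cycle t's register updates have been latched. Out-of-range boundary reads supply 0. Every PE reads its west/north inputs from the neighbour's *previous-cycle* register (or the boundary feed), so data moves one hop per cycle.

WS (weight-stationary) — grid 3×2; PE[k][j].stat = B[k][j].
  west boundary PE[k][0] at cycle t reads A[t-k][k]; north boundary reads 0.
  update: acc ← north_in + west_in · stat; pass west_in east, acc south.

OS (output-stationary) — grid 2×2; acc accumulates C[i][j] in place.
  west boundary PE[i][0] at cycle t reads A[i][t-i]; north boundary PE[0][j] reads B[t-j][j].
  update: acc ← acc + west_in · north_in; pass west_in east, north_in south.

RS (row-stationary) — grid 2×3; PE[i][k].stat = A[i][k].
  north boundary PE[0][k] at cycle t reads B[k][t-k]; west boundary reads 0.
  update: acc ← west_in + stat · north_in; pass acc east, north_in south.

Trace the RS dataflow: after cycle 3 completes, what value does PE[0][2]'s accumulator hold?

PE[0][2].acc = 45

RS (2×3). Following PE[0][2] plus its west/north inputs:
  t=0 PE[0][1]: acc=0 h=0 v=0
  t=0 PE[0][2]: acc=0 h=0 v=0
  t=1 PE[0][1]: acc=65 h=65 v=5
  t=1 PE[0][2]: acc=0 h=0 v=0
  t=2 PE[0][1]: acc=40 h=40 v=2
  t=2 PE[0][2]: acc=71 h=71 v=6
  t=3 PE[0][1]: acc=0 h=0 v=0
  t=3 PE[0][2]: acc=45 h=45 v=5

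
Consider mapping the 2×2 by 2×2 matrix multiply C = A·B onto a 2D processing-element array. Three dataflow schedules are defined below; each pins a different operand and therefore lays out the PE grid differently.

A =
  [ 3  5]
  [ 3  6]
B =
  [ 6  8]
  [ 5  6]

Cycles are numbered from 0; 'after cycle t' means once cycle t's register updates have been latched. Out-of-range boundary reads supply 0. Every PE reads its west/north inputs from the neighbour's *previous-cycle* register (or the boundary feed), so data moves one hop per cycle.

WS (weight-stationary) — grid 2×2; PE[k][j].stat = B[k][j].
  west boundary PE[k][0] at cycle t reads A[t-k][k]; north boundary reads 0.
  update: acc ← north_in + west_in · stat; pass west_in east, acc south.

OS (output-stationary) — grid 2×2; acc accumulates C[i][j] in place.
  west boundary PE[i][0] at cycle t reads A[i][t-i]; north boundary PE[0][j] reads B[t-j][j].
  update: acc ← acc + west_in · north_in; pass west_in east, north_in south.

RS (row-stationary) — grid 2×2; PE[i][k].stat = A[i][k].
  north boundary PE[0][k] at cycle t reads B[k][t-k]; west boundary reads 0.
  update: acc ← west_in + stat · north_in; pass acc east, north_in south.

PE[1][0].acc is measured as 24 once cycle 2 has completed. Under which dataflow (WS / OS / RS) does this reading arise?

dataflow = RS

— WS: 2×2; PE[1][0] trace:
  after 0 — PE[1][0] acc=0, pass-E 0, pass-S 0
  after 1 — PE[1][0] acc=43, pass-E 5, pass-S 43
  after 2 — PE[1][0] acc=48, pass-E 6, pass-S 48
— OS: 2×2; PE[1][0] trace:
  after 0 — PE[1][0] acc=0, pass-E 0, pass-S 0
  after 1 — PE[1][0] acc=18, pass-E 3, pass-S 6
  after 2 — PE[1][0] acc=48, pass-E 6, pass-S 5
— RS: 2×2; PE[1][0] trace:
  after 0 — PE[1][0] acc=0, pass-E 0, pass-S 0
  after 1 — PE[1][0] acc=18, pass-E 18, pass-S 6
  after 2 — PE[1][0] acc=24, pass-E 24, pass-S 8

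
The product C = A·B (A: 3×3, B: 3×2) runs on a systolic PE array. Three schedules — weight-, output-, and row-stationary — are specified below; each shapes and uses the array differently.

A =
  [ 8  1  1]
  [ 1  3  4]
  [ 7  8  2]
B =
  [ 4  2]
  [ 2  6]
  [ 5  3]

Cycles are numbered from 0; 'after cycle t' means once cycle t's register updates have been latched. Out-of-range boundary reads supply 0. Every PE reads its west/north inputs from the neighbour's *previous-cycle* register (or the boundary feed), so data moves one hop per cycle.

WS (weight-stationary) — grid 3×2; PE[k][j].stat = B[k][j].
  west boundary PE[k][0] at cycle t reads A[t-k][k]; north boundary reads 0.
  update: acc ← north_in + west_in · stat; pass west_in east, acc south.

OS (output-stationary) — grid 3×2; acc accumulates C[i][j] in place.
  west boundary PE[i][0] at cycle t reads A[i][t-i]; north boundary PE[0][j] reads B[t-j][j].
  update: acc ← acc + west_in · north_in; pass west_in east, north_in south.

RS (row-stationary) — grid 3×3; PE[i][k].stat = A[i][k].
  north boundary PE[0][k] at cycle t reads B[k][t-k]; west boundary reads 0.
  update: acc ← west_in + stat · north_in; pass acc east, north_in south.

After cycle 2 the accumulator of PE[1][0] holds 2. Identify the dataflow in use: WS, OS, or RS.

dataflow = RS

WS [3×2] PE[1][0] across cycles:
  c0 r1c0: 0 / 0 / 0
  c1 r1c0: 34 / 1 / 34
  c2 r1c0: 10 / 3 / 10
OS [3×2] PE[1][0] across cycles:
  c0 r1c0: 0 / 0 / 0
  c1 r1c0: 4 / 1 / 4
  c2 r1c0: 10 / 3 / 2
RS [3×3] PE[1][0] across cycles:
  c0 r1c0: 0 / 0 / 0
  c1 r1c0: 4 / 4 / 4
  c2 r1c0: 2 / 2 / 2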